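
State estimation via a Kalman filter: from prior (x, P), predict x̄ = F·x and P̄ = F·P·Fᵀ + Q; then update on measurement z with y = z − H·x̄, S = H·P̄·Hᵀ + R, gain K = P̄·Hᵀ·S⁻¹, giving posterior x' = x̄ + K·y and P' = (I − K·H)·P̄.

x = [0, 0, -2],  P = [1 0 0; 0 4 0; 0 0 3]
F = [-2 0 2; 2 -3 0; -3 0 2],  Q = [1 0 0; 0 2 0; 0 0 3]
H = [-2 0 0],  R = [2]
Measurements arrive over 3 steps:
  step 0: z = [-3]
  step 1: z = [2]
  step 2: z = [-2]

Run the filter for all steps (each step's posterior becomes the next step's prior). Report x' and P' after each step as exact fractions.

step 0: x' = [47/35, -44/35, 58/35], P' = [17/35 -4/35 18/35; -4/35 1438/35 -66/35; 18/35 -66/35 192/35]
step 1: x' = [-1432/1489, 8390/1489, -3311/1489], P' = [727/1489 376/1489 690/1489; 376/1489 550424/1489 -786/1489; 690/1489 -786/1489 7254/1489]
step 2: x' = [52028/57275, -1030246/57275, 97138/57275], P' = [27893/57275 6824/57275 26478/57275; 6824/57275 190540882/57275 7254/57275; 26478/57275 7254/57275 279438/57275]

step 0: x̄ = F·x = [-4, 0, -4]
step 0: P̄ = F·P·Fᵀ + Q = [17 -4 18; -4 42 -6; 18 -6 24]
step 0: y = z − H·x̄ = [-11]
step 0: S = H·P̄·Hᵀ + R = [70]
step 0: K = P̄·Hᵀ·S⁻¹ = [-17/35; 4/35; -18/35]
step 0: x' = x̄ + K·y = [47/35, -44/35, 58/35]
step 0: P' = (I − K·H)·P̄ = [17/35 -4/35 18/35; -4/35 1438/35 -66/35; 18/35 -66/35 192/35]
step 1: x̄ = F·x = [22/35, 226/35, -5/7]
step 1: P̄ = F·P·Fᵀ + Q = [727/35 376/35 138/7; 376/35 13128/35 66/7; 138/7 66/7 162/7]
step 1: y = z − H·x̄ = [114/35]
step 1: S = H·P̄·Hᵀ + R = [2978/35]
step 1: K = P̄·Hᵀ·S⁻¹ = [-727/1489; -376/1489; -690/1489]
step 1: x' = x̄ + K·y = [-1432/1489, 8390/1489, -3311/1489]
step 1: P' = (I − K·H)·P̄ = [727/1489 376/1489 690/1489; 376/1489 550424/1489 -786/1489; 690/1489 -786/1489 7254/1489]
step 2: x̄ = F·x = [-3758/1489, -28034/1489, -2326/1489]
step 2: P̄ = F·P·Fᵀ + Q = [27893/1489 6824/1489 26478/1489; 6824/1489 4955190/1489 6498/1489; 26478/1489 6498/1489 31746/1489]
step 2: y = z − H·x̄ = [-10494/1489]
step 2: S = H·P̄·Hᵀ + R = [114550/1489]
step 2: K = P̄·Hᵀ·S⁻¹ = [-27893/57275; -6824/57275; -26478/57275]
step 2: x' = x̄ + K·y = [52028/57275, -1030246/57275, 97138/57275]
step 2: P' = (I − K·H)·P̄ = [27893/57275 6824/57275 26478/57275; 6824/57275 190540882/57275 7254/57275; 26478/57275 7254/57275 279438/57275]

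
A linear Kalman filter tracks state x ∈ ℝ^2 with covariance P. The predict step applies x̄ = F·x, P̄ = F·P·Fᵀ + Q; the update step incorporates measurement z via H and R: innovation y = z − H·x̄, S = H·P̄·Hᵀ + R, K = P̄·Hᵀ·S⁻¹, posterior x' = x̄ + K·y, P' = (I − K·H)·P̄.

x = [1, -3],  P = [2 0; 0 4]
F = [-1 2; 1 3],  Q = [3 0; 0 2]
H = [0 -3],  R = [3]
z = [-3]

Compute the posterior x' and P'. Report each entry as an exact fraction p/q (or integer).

x̄ = F·x = [-7, -8]
P̄ = F·P·Fᵀ + Q = [21 22; 22 40]
y = z − H·x̄ = [-27]
S = H·P̄·Hᵀ + R = [363]
K = P̄·Hᵀ·S⁻¹ = [-2/11; -40/121]
x' = x̄ + K·y = [-23/11, 112/121]
P' = (I − K·H)·P̄ = [9 2/11; 2/11 40/121]

x' = [-23/11, 112/121]
P' = [9 2/11; 2/11 40/121]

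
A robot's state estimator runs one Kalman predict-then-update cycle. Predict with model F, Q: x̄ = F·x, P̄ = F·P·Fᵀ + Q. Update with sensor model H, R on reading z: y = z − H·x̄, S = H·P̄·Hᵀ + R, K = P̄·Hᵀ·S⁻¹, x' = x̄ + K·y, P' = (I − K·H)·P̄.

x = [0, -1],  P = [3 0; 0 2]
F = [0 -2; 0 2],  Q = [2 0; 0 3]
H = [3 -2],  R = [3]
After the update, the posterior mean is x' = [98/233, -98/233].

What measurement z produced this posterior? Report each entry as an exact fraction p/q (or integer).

x̄ = F·x = [2, -2]
P̄ = F·P·Fᵀ + Q = [10 -8; -8 11]
S = H·P̄·Hᵀ + R = [233]
K = P̄·Hᵀ·S⁻¹ = [46/233; -46/233]
x' − x̄ = [-368/233, 368/233] = K·y
y = (KᵀK)⁻¹·Kᵀ·(x' − x̄) = [-8]
z = y + H·x̄ = [-8] + [10] = [2]

z = [2]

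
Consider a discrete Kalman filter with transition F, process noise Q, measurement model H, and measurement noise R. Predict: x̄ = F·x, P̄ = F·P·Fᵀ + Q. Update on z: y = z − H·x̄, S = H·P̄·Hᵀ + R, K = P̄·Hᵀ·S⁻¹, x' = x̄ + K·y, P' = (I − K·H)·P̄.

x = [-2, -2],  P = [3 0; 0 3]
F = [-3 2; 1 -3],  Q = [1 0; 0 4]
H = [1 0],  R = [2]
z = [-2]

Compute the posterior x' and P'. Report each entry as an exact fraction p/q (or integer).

x' = [-38/21, 46/7]
P' = [40/21 -9/7; -9/7 233/14]

x̄ = F·x = [2, 4]
P̄ = F·P·Fᵀ + Q = [40 -27; -27 34]
y = z − H·x̄ = [-4]
S = H·P̄·Hᵀ + R = [42]
K = P̄·Hᵀ·S⁻¹ = [20/21; -9/14]
x' = x̄ + K·y = [-38/21, 46/7]
P' = (I − K·H)·P̄ = [40/21 -9/7; -9/7 233/14]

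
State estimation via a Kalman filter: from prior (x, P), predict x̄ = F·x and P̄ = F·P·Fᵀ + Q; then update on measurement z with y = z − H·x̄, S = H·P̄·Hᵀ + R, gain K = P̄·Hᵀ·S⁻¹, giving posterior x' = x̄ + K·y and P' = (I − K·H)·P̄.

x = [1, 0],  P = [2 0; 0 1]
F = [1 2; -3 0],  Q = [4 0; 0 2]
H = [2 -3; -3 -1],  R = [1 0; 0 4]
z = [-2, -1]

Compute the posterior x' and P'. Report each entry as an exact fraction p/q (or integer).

x̄ = F·x = [1, -3]
P̄ = F·P·Fᵀ + Q = [10 -6; -6 20]
y = z − H·x̄ = [-13, -1]
S = H·P̄·Hᵀ + R = [293 -42; -42 78]
K = P̄·Hᵀ·S⁻¹ = [326/3515 -906/3515; -10/37 -19/111]
x' = x̄ + K·y = [183/3515, 76/111]
P' = (I − K·H)·P̄ = [1018/3515 6/37; 6/37 22/111]

x' = [183/3515, 76/111]
P' = [1018/3515 6/37; 6/37 22/111]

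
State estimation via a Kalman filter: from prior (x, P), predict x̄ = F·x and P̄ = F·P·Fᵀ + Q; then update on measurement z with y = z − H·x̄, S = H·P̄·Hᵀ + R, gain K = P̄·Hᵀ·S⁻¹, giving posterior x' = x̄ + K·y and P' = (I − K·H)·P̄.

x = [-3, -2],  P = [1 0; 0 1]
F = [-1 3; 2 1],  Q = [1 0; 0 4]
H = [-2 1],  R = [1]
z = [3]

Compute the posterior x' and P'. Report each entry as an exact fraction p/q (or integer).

x' = [-51/10, -73/10]
P' = [109/50 197/50; 197/50 401/50]

x̄ = F·x = [-3, -8]
P̄ = F·P·Fᵀ + Q = [11 1; 1 9]
y = z − H·x̄ = [5]
S = H·P̄·Hᵀ + R = [50]
K = P̄·Hᵀ·S⁻¹ = [-21/50; 7/50]
x' = x̄ + K·y = [-51/10, -73/10]
P' = (I − K·H)·P̄ = [109/50 197/50; 197/50 401/50]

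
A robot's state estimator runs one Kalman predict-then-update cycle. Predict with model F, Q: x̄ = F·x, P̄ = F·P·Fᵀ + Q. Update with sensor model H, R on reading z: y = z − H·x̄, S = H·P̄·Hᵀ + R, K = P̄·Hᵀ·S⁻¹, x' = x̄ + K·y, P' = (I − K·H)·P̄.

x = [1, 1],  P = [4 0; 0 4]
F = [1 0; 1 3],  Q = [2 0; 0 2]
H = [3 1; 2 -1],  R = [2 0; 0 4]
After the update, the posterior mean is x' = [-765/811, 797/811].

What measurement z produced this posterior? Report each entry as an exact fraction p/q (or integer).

z = [-2, -3]

x̄ = F·x = [1, 4]
P̄ = F·P·Fᵀ + Q = [6 4; 4 42]
S = H·P̄·Hᵀ + R = [122 -10; -10 54]
K = P̄·Hᵀ·S⁻¹ = [317/1622 299/1622; 322/811 -451/811]
x' − x̄ = [-1576/811, -2447/811] = K·y
y = (KᵀK)⁻¹·Kᵀ·(x' − x̄) = [-9, -1]
z = y + H·x̄ = [-9, -1] + [7, -2] = [-2, -3]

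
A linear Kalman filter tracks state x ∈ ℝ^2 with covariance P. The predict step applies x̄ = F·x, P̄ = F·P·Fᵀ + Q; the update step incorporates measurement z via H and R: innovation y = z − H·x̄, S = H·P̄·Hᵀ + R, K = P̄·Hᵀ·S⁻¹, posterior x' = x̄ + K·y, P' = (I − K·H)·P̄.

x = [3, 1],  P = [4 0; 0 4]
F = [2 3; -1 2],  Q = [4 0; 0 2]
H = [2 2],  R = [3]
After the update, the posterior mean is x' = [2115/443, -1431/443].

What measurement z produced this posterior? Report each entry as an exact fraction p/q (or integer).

x̄ = F·x = [9, -1]
P̄ = F·P·Fᵀ + Q = [56 16; 16 22]
S = H·P̄·Hᵀ + R = [443]
K = P̄·Hᵀ·S⁻¹ = [144/443; 76/443]
x' − x̄ = [-1872/443, -988/443] = K·y
y = (KᵀK)⁻¹·Kᵀ·(x' − x̄) = [-13]
z = y + H·x̄ = [-13] + [16] = [3]

z = [3]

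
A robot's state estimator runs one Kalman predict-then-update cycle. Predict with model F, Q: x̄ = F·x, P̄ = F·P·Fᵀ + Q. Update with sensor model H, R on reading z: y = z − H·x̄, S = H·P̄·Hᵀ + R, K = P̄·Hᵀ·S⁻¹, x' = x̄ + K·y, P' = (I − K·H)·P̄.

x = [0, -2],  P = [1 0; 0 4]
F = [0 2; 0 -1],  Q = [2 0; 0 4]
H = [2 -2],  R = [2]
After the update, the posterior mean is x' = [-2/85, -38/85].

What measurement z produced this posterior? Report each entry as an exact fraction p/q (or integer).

x̄ = F·x = [-4, 2]
P̄ = F·P·Fᵀ + Q = [18 -8; -8 8]
S = H·P̄·Hᵀ + R = [170]
K = P̄·Hᵀ·S⁻¹ = [26/85; -16/85]
x' − x̄ = [338/85, -208/85] = K·y
y = (KᵀK)⁻¹·Kᵀ·(x' − x̄) = [13]
z = y + H·x̄ = [13] + [-12] = [1]

z = [1]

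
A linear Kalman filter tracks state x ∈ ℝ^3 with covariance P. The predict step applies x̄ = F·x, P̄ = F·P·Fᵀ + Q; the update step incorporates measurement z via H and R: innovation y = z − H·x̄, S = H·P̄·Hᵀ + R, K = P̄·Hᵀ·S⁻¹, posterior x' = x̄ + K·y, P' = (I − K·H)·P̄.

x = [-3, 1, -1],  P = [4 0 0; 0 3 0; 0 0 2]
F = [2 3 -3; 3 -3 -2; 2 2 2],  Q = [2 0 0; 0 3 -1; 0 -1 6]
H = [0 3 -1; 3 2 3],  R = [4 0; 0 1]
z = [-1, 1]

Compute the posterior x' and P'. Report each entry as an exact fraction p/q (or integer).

x' = [55084/10657, -103517/63942, -80191/21314]
P' = [175121/10657 -290207/63942 -284531/21314; -290207/63942 896257/575478 674285/191826; -284531/21314 674285/191826 706561/63942]

x̄ = F·x = [0, -10, -6]
P̄ = F·P·Fᵀ + Q = [63 9 22; 9 74 -3; 22 -3 42]
y = z − H·x̄ = [23, 39]
S = H·P̄·Hᵀ + R = [730 312; 312 1710]
K = P̄·Hᵀ·S⁻¹ = [-1419/21314 10985/63942; 55493/191826 12745/287739; -8069/63942 12641/95913]
x' = x̄ + K·y = [55084/10657, -103517/63942, -80191/21314]
P' = (I − K·H)·P̄ = [175121/10657 -290207/63942 -284531/21314; -290207/63942 896257/575478 674285/191826; -284531/21314 674285/191826 706561/63942]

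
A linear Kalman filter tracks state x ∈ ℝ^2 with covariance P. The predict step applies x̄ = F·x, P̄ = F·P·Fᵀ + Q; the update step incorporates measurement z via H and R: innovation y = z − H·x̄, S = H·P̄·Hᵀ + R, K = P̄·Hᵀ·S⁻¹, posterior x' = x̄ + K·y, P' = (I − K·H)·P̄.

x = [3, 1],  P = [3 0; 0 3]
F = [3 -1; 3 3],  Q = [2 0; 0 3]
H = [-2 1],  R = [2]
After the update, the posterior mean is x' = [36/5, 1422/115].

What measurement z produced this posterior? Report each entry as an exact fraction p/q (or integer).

z = [-2]

x̄ = F·x = [8, 12]
P̄ = F·P·Fᵀ + Q = [32 18; 18 57]
S = H·P̄·Hᵀ + R = [115]
K = P̄·Hᵀ·S⁻¹ = [-2/5; 21/115]
x' − x̄ = [-4/5, 42/115] = K·y
y = (KᵀK)⁻¹·Kᵀ·(x' − x̄) = [2]
z = y + H·x̄ = [2] + [-4] = [-2]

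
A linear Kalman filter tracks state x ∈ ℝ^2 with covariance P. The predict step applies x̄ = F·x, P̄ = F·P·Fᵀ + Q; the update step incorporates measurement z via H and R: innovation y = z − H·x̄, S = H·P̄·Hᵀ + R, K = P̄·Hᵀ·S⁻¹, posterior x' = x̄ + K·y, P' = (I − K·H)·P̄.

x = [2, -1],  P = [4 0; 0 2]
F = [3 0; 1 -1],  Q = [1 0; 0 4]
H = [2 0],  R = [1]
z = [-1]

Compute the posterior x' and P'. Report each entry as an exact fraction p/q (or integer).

x̄ = F·x = [6, 3]
P̄ = F·P·Fᵀ + Q = [37 12; 12 10]
y = z − H·x̄ = [-13]
S = H·P̄·Hᵀ + R = [149]
K = P̄·Hᵀ·S⁻¹ = [74/149; 24/149]
x' = x̄ + K·y = [-68/149, 135/149]
P' = (I − K·H)·P̄ = [37/149 12/149; 12/149 914/149]

x' = [-68/149, 135/149]
P' = [37/149 12/149; 12/149 914/149]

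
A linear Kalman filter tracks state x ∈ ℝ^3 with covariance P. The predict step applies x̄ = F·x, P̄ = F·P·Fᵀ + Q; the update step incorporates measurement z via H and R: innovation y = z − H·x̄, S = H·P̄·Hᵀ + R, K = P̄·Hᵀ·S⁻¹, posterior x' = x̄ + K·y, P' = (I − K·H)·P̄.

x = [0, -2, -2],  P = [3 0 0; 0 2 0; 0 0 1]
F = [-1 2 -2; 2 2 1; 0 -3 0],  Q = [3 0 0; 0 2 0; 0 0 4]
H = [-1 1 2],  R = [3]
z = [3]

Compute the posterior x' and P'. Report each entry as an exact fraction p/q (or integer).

x̄ = F·x = [0, -6, 6]
P̄ = F·P·Fᵀ + Q = [18 0 -12; 0 23 -12; -12 -12 22]
y = z − H·x̄ = [-3]
S = H·P̄·Hᵀ + R = [132]
K = P̄·Hᵀ·S⁻¹ = [-7/22; -1/132; 1/3]
x' = x̄ + K·y = [21/22, -263/44, 5]
P' = (I − K·H)·P̄ = [51/11 -7/22 2; -7/22 3035/132 -35/3; 2 -35/3 22/3]

x' = [21/22, -263/44, 5]
P' = [51/11 -7/22 2; -7/22 3035/132 -35/3; 2 -35/3 22/3]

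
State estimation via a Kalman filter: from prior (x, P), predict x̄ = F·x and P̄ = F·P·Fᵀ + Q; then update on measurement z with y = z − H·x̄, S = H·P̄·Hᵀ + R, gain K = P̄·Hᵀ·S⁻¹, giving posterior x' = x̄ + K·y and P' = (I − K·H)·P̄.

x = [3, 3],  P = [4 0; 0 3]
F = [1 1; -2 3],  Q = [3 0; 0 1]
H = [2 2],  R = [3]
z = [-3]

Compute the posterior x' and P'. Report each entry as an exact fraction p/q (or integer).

x̄ = F·x = [6, 3]
P̄ = F·P·Fᵀ + Q = [10 1; 1 44]
y = z − H·x̄ = [-21]
S = H·P̄·Hᵀ + R = [227]
K = P̄·Hᵀ·S⁻¹ = [22/227; 90/227]
x' = x̄ + K·y = [900/227, -1209/227]
P' = (I − K·H)·P̄ = [1786/227 -1753/227; -1753/227 1888/227]

x' = [900/227, -1209/227]
P' = [1786/227 -1753/227; -1753/227 1888/227]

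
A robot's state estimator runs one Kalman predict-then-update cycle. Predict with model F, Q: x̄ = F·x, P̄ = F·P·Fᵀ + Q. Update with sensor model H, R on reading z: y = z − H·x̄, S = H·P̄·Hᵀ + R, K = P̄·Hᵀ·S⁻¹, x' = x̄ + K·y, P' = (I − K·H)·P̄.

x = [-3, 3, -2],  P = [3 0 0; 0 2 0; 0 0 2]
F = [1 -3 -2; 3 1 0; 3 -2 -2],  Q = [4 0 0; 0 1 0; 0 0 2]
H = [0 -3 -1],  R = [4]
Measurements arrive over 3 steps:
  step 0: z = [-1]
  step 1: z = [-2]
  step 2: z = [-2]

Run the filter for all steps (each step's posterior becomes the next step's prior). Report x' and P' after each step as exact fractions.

step 0: x̄ = F·x = [-8, -6, -11]
step 0: P̄ = F·P·Fᵀ + Q = [33 3 29; 3 30 23; 29 23 45]
step 0: y = z − H·x̄ = [-30]
step 0: S = H·P̄·Hᵀ + R = [457]
step 0: K = P̄·Hᵀ·S⁻¹ = [-38/457; -113/457; -114/457]
step 0: x' = x̄ + K·y = [-2516/457, 648/457, -1607/457]
step 0: P' = (I − K·H)·P̄ = [13637/457 -2923/457 8921/457; -2923/457 941/457 -2371/457; 8921/457 -2371/457 7569/457]
step 1: x̄ = F·x = [-1246/457, -6900/457, -5630/457]
step 1: P̄ = F·P·Fᵀ + Q = [7612/457 12688/457 13908/457; 12688/457 106593/457 80836/457; 13908/457 80836/457 66743/457]
step 1: y = z − H·x̄ = [-27244/457]
step 1: S = H·P̄·Hᵀ + R = [1512924/457]
step 1: K = P̄·Hᵀ·S⁻¹ = [-4331/126077; -400615/1512924; -309251/1512924]
step 1: x' = x̄ + K·y = [-1746/2573, 5305/7719, -1033/7719]
step 1: P' = (I − K·H)·P̄ = [1607456/126077 -296277/126077 906155/126077; -296277/126077 1695251/1512924 -3483293/1512924; 906155/126077 -3483293/1512924 11686883/1512924]
step 2: x̄ = F·x = [-19087/7719, -10409/7719, -8086/2573]
step 2: P̄ = F·P·Fᵀ + Q = [477203/30876 3278383/216132 381812/18011; 3278383/216132 155481479/1512924 10217012/126077; 381812/18011 10217012/126077 9539238/126077]
step 2: y = z − H·x̄ = [-23641/2573]
step 2: S = H·P̄·Hᵀ + R = [751826909/504308]
step 2: K = P̄·Hᵀ·S⁻¹ = [-33639417/751826909; -196349527/751826909; -160761096/751826909]
step 2: x' = x̄ + K·y = [-4649946304/2255480727, 2370746680/2255480727, -885627406/751826909]
step 2: P' = (I − K·H)·P̄ = [28127845757/2255480727 -5079861806/2255480727 5214419474/751826909; -5079861806/2255480727 2450386478/2255480727 -1664988370/751826909; 5214419474/751826909 -1664988370/751826909 5638009494/751826909]

step 0: x' = [-2516/457, 648/457, -1607/457], P' = [13637/457 -2923/457 8921/457; -2923/457 941/457 -2371/457; 8921/457 -2371/457 7569/457]
step 1: x' = [-1746/2573, 5305/7719, -1033/7719], P' = [1607456/126077 -296277/126077 906155/126077; -296277/126077 1695251/1512924 -3483293/1512924; 906155/126077 -3483293/1512924 11686883/1512924]
step 2: x' = [-4649946304/2255480727, 2370746680/2255480727, -885627406/751826909], P' = [28127845757/2255480727 -5079861806/2255480727 5214419474/751826909; -5079861806/2255480727 2450386478/2255480727 -1664988370/751826909; 5214419474/751826909 -1664988370/751826909 5638009494/751826909]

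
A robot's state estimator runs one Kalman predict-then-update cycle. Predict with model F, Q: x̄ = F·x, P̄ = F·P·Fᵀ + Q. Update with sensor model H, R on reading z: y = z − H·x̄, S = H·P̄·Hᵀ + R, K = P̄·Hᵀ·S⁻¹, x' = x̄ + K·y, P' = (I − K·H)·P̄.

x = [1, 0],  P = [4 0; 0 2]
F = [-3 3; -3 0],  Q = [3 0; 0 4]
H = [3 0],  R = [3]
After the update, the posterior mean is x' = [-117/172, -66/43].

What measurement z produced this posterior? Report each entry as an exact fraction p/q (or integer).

z = [-2]

x̄ = F·x = [-3, -3]
P̄ = F·P·Fᵀ + Q = [57 36; 36 40]
S = H·P̄·Hᵀ + R = [516]
K = P̄·Hᵀ·S⁻¹ = [57/172; 9/43]
x' − x̄ = [399/172, 63/43] = K·y
y = (KᵀK)⁻¹·Kᵀ·(x' − x̄) = [7]
z = y + H·x̄ = [7] + [-9] = [-2]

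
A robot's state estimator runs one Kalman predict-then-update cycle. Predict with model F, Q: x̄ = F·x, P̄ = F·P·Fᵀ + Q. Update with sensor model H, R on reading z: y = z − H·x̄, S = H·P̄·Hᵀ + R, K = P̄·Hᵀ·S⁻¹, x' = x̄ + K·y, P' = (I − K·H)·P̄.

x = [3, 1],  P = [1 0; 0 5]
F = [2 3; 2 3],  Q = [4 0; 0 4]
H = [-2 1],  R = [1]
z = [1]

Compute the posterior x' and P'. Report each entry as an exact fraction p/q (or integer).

x̄ = F·x = [9, 9]
P̄ = F·P·Fᵀ + Q = [53 49; 49 53]
y = z − H·x̄ = [10]
S = H·P̄·Hᵀ + R = [70]
K = P̄·Hᵀ·S⁻¹ = [-57/70; -9/14]
x' = x̄ + K·y = [6/7, 18/7]
P' = (I − K·H)·P̄ = [461/70 173/14; 173/14 337/14]

x' = [6/7, 18/7]
P' = [461/70 173/14; 173/14 337/14]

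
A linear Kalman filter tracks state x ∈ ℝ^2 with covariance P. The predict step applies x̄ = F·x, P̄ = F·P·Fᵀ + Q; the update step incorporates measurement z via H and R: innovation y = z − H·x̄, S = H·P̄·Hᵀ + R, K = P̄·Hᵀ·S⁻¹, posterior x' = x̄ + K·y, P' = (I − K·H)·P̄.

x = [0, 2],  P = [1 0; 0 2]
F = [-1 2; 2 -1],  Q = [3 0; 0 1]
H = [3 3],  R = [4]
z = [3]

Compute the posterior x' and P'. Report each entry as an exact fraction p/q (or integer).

x̄ = F·x = [4, -2]
P̄ = F·P·Fᵀ + Q = [12 -6; -6 7]
y = z − H·x̄ = [-3]
S = H·P̄·Hᵀ + R = [67]
K = P̄·Hᵀ·S⁻¹ = [18/67; 3/67]
x' = x̄ + K·y = [214/67, -143/67]
P' = (I − K·H)·P̄ = [480/67 -456/67; -456/67 460/67]

x' = [214/67, -143/67]
P' = [480/67 -456/67; -456/67 460/67]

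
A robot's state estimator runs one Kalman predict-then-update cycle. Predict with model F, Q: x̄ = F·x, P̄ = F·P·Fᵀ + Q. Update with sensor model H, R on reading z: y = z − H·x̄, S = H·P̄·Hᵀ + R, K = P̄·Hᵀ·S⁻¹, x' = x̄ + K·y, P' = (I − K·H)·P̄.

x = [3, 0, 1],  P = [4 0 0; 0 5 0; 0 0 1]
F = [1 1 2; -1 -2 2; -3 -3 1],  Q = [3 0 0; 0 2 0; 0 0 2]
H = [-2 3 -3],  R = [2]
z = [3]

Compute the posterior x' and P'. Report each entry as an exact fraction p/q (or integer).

x̄ = F·x = [5, -1, -8]
P̄ = F·P·Fᵀ + Q = [16 -10 -25; -10 30 44; -25 44 84]
y = z − H·x̄ = [-8]
S = H·P̄·Hᵀ + R = [120]
K = P̄·Hᵀ·S⁻¹ = [13/120; -11/60; -7/12]
x' = x̄ + K·y = [62/15, 7/15, -10/3]
P' = (I − K·H)·P̄ = [1751/120 -457/60 -209/12; -457/60 779/30 187/6; -209/12 187/6 259/6]

x' = [62/15, 7/15, -10/3]
P' = [1751/120 -457/60 -209/12; -457/60 779/30 187/6; -209/12 187/6 259/6]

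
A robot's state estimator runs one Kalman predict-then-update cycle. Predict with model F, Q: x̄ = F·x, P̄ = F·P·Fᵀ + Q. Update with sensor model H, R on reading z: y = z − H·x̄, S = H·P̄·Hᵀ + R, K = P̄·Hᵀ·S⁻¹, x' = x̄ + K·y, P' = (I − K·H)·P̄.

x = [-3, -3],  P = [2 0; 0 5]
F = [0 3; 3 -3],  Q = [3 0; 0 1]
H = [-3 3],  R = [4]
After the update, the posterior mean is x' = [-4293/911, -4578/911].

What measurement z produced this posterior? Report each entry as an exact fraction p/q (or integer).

x̄ = F·x = [-9, 0]
P̄ = F·P·Fᵀ + Q = [48 -45; -45 64]
S = H·P̄·Hᵀ + R = [1822]
K = P̄·Hᵀ·S⁻¹ = [-279/1822; 327/1822]
x' − x̄ = [3906/911, -4578/911] = K·y
y = (KᵀK)⁻¹·Kᵀ·(x' − x̄) = [-28]
z = y + H·x̄ = [-28] + [27] = [-1]

z = [-1]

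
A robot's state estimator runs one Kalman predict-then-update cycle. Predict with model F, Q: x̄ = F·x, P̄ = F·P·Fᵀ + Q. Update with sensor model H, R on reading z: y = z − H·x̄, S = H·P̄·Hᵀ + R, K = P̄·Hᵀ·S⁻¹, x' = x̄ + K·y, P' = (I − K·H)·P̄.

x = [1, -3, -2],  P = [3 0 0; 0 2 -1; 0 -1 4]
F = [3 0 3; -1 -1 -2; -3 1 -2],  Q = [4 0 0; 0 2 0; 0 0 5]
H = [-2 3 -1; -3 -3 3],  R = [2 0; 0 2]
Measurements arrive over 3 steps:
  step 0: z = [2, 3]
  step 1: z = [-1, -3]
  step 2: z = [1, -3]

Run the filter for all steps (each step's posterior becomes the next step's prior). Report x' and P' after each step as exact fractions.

step 0: x̄ = F·x = [-3, 6, -2]
step 0: P̄ = F·P·Fᵀ + Q = [67 -30 -54; -30 19 23; -54 23 54]
step 0: y = z − H·x̄ = [-24, 18]
step 0: S = H·P̄·Hᵀ + R = [501 597; 597 1280]
step 0: K = P̄·Hᵀ·S⁻¹ = [-54619/284871 -11761/94957; 59426/284871 -1672/94957; 1735/94957 18108/94957]
step 0: x' = x̄ + K·y = [-59617/94957, 64238/94957, 94390/94957]
step 0: P' = (I − K·H)·P̄ = [168868/284871 186922/284871 110756/94957; 186922/284871 338137/284871 173905/94957; 110756/94957 173905/94957 296733/94957]
step 1: x̄ = F·x = [104319/94957, -193401/94957, 54309/94957]
step 1: P̄ = F·P·Fᵀ + Q = [5550637/94957 -3654707/94957 -3239705/94957; -3654707/94957 8427319/284871 6761251/284871; -3239705/94957 6761251/284871 7621924/284871]
step 1: y = z − H·x̄ = [748193/94957, -715044/94957]
step 1: S = H·P̄·Hᵀ + R = [202770667/284871 48128181/94957; 48128181/94957 50255834/94957]
step 1: K = P̄·Hᵀ·S⁻¹ = [-1292760549/6827181907 -854975949/6827181907; 7269611329/34135909535 -646207041/34135909535; 902064946/34135909535 6322369281/34135909535]
step 1: x' = x̄ + K·y = [3752391276/6827181907, -7379974762/34135909535, -20977562803/34135909535]
step 1: P' = (I − K·H)·P̄ = [4060426672/6827181907 4512887476/6827181907 8003330182/6827181907; 4512887476/6827181907 40900865052/34135909535 63034497738/34135909535; 8003330182/6827181907 63034497738/34135909535 107266061502/34135909535]
step 2: x̄ = F·x = [-6646819269/34135909535, 30573143988/34135909535, -21710718296/34135909535]
step 2: P̄ = F·P·Fᵀ + Q = [2004957108278/34135909535 -1321449432636/34135909535 -1169768527548/34135909535; -1321449432636/34135909535 1015872532842/34135909535 814331863076/34135909535; -1169768527548/34135909535 814331863076/34135909535 916039054663/34135909535]
step 2: y = z − H·x̄ = [-92587879263/34135909535, 6900680088/6827181907]
step 2: S = H·P̄·Hᵀ + R = [24439320005407/34135909535 3476881785513/6827181907; 3476881785513/6827181907 3622372050833/6827181907]
step 2: K = P̄·Hᵀ·S⁻¹ = [-389439016530787/2056835115817999 -257592734313435/2056835115817999; 438100504473664/2056835115817999 -38964264370938/2056835115817999; 54456290918732/2056835115817999 380908266586491/2056835115817999]
step 2: x' = x̄ + K·y = [395422189808310/2056835115817999, 614505961947876/2056835115817999, -1070858527414348/2056835115817999]
step 2: P' = (I − K·H)·P̄ = [1223324249346968/2056835115817999 1359683112718520/2056835115817999 2411278872523198/2056835115817999; 1359683112718520/2056835115817999 2464637085427798/2056835115817999 3798344021899026/2056835115817999; 2411278872523198/2056835115817999 3798344021899026/2056835115817999 6463561738813218/2056835115817999]

step 0: x' = [-59617/94957, 64238/94957, 94390/94957], P' = [168868/284871 186922/284871 110756/94957; 186922/284871 338137/284871 173905/94957; 110756/94957 173905/94957 296733/94957]
step 1: x' = [3752391276/6827181907, -7379974762/34135909535, -20977562803/34135909535], P' = [4060426672/6827181907 4512887476/6827181907 8003330182/6827181907; 4512887476/6827181907 40900865052/34135909535 63034497738/34135909535; 8003330182/6827181907 63034497738/34135909535 107266061502/34135909535]
step 2: x' = [395422189808310/2056835115817999, 614505961947876/2056835115817999, -1070858527414348/2056835115817999], P' = [1223324249346968/2056835115817999 1359683112718520/2056835115817999 2411278872523198/2056835115817999; 1359683112718520/2056835115817999 2464637085427798/2056835115817999 3798344021899026/2056835115817999; 2411278872523198/2056835115817999 3798344021899026/2056835115817999 6463561738813218/2056835115817999]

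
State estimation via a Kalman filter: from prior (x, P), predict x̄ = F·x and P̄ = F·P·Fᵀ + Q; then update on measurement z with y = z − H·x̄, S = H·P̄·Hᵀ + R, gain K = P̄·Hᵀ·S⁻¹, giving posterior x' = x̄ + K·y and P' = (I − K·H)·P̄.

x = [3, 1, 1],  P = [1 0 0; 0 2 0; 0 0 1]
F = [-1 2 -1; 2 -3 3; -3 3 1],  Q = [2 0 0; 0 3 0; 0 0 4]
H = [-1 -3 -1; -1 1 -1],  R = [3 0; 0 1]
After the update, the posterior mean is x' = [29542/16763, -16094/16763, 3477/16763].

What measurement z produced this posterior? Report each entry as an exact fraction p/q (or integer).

x̄ = F·x = [-2, 6, -5]
P̄ = F·P·Fᵀ + Q = [12 -17 14; -17 34 -21; 14 -21 32]
S = H·P̄·Hᵀ + R = [153 -106; -106 183]
K = P̄·Hᵀ·S⁻¹ = [17/16763 -3929/16763; -4080/16763 4232/16763; -3991/16763 -8449/16763]
x' − x̄ = [63068/16763, -116672/16763, 87292/16763] = K·y
y = (KᵀK)⁻¹·Kᵀ·(x' − x̄) = [12, -16]
z = y + H·x̄ = [12, -16] + [-11, 13] = [1, -3]

z = [1, -3]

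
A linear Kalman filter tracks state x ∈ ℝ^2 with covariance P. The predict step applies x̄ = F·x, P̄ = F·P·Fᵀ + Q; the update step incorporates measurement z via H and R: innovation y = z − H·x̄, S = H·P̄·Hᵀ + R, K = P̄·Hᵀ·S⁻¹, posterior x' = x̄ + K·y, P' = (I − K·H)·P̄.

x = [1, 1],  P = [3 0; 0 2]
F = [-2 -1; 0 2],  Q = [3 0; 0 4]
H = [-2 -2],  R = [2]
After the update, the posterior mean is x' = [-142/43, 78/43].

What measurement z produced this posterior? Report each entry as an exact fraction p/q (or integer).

x̄ = F·x = [-3, 2]
P̄ = F·P·Fᵀ + Q = [17 -4; -4 12]
S = H·P̄·Hᵀ + R = [86]
K = P̄·Hᵀ·S⁻¹ = [-13/43; -8/43]
x' − x̄ = [-13/43, -8/43] = K·y
y = (KᵀK)⁻¹·Kᵀ·(x' − x̄) = [1]
z = y + H·x̄ = [1] + [2] = [3]

z = [3]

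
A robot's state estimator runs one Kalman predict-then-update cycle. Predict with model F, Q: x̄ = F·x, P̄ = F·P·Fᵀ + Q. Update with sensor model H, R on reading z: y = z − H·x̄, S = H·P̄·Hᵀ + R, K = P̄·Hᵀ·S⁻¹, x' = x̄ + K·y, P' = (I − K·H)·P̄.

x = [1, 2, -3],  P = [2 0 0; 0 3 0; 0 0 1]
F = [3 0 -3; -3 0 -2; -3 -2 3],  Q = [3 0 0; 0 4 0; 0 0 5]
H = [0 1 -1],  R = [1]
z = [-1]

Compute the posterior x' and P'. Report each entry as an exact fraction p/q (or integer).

x̄ = F·x = [12, 3, -16]
P̄ = F·P·Fᵀ + Q = [30 -12 -27; -12 26 12; -27 12 44]
y = z − H·x̄ = [-20]
S = H·P̄·Hᵀ + R = [47]
K = P̄·Hᵀ·S⁻¹ = [15/47; 14/47; -32/47]
x' = x̄ + K·y = [264/47, -139/47, -112/47]
P' = (I − K·H)·P̄ = [1185/47 -774/47 -789/47; -774/47 1026/47 1012/47; -789/47 1012/47 1044/47]

x' = [264/47, -139/47, -112/47]
P' = [1185/47 -774/47 -789/47; -774/47 1026/47 1012/47; -789/47 1012/47 1044/47]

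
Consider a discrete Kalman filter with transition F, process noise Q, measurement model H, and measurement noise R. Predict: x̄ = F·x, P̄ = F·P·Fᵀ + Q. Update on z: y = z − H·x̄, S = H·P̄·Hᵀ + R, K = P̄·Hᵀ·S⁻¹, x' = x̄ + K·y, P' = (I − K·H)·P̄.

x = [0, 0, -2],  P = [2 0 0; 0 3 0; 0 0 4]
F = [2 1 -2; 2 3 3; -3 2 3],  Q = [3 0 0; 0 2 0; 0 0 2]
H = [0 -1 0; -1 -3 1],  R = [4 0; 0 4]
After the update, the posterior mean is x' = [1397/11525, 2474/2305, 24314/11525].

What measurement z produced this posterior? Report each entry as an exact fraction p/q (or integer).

x̄ = F·x = [4, -6, -6]
P̄ = F·P·Fᵀ + Q = [30 -7 -30; -7 73 42; -30 42 68]
S = H·P̄·Hᵀ + R = [77 170; 170 525]
K = P̄·Hᵀ·S⁻¹ = [2061/2305 -4193/11525; -377/461 -136/2305; -3458/2305 4984/11525]
x' − x̄ = [-44703/11525, 16304/2305, 93464/11525] = K·y
y = (KᵀK)⁻¹·Kᵀ·(x' − x̄) = [-8, -9]
z = y + H·x̄ = [-8, -9] + [6, 8] = [-2, -1]

z = [-2, -1]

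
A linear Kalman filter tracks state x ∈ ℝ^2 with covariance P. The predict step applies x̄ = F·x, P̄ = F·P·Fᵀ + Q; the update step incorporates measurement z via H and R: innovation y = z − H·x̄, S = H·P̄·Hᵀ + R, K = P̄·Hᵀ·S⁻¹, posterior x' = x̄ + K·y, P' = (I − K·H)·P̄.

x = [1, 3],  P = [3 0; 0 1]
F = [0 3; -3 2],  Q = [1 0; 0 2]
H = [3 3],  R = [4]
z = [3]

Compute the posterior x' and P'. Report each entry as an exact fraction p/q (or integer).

x̄ = F·x = [9, 3]
P̄ = F·P·Fᵀ + Q = [10 6; 6 33]
y = z − H·x̄ = [-33]
S = H·P̄·Hᵀ + R = [499]
K = P̄·Hᵀ·S⁻¹ = [48/499; 117/499]
x' = x̄ + K·y = [2907/499, -2364/499]
P' = (I − K·H)·P̄ = [2686/499 -2622/499; -2622/499 2778/499]

x' = [2907/499, -2364/499]
P' = [2686/499 -2622/499; -2622/499 2778/499]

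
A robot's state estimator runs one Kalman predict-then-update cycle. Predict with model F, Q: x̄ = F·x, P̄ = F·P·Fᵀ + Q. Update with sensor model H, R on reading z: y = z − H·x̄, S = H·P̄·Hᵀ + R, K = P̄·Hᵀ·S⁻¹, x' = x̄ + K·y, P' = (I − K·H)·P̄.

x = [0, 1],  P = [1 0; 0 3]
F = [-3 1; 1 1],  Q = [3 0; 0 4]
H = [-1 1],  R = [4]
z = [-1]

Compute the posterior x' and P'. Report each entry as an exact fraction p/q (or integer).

x' = [14/9, 19/27]
P' = [20/3 40/9; 40/9 152/27]

x̄ = F·x = [1, 1]
P̄ = F·P·Fᵀ + Q = [15 0; 0 8]
y = z − H·x̄ = [-1]
S = H·P̄·Hᵀ + R = [27]
K = P̄·Hᵀ·S⁻¹ = [-5/9; 8/27]
x' = x̄ + K·y = [14/9, 19/27]
P' = (I − K·H)·P̄ = [20/3 40/9; 40/9 152/27]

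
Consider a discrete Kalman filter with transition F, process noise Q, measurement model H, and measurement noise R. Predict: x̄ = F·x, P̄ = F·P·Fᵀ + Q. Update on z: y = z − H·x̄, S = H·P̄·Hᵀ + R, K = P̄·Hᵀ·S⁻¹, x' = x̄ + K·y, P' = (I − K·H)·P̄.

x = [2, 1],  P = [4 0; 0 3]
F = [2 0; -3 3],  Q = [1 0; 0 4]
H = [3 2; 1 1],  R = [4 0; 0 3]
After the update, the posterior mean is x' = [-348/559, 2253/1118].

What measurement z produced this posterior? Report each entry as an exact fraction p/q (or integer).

x̄ = F·x = [4, -3]
P̄ = F·P·Fᵀ + Q = [17 -24; -24 67]
S = H·P̄·Hᵀ + R = [137 65; 65 39]
K = P̄·Hᵀ·S⁻¹ = [22/43 -577/559; -29/86 1861/1118]
x' − x̄ = [-2584/559, 5607/1118] = K·y
y = (KᵀK)⁻¹·Kᵀ·(x' − x̄) = [-5, 2]
z = y + H·x̄ = [-5, 2] + [6, 1] = [1, 3]

z = [1, 3]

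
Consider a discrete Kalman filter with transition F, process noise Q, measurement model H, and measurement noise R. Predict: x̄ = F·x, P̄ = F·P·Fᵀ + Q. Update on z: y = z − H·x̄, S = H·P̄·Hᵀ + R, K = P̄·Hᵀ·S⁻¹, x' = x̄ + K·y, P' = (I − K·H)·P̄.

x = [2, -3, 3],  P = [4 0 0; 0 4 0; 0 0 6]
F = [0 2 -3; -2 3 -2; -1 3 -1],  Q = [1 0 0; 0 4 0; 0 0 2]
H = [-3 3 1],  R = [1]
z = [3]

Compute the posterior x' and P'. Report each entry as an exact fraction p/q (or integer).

x' = [-5919/412, -1116/103, -1579/206]
P' = [29171/412 5919/103 8247/206; 5919/103 4876/103 3158/103; 8247/206 3158/103 2919/103]

x̄ = F·x = [-15, -19, -14]
P̄ = F·P·Fᵀ + Q = [71 60 42; 60 80 56; 42 56 48]
y = z − H·x̄ = [29]
S = H·P̄·Hᵀ + R = [412]
K = P̄·Hᵀ·S⁻¹ = [9/412; 29/103; 45/206]
x' = x̄ + K·y = [-5919/412, -1116/103, -1579/206]
P' = (I − K·H)·P̄ = [29171/412 5919/103 8247/206; 5919/103 4876/103 3158/103; 8247/206 3158/103 2919/103]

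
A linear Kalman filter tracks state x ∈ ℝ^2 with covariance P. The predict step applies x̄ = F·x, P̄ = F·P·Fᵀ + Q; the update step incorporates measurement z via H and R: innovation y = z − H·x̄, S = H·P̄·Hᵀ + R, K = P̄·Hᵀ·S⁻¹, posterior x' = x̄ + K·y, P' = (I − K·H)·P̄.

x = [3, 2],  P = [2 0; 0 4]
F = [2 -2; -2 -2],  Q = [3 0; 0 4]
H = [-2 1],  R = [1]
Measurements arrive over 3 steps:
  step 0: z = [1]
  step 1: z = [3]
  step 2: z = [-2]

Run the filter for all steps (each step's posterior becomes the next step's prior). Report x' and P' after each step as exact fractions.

step 0: x' = [-32/7, -58/7], P' = [719/105 464/35; 464/35 932/35]
step 1: x' = [158/33, 140/11], P' = [15119/605 91324/1815; 91324/1815 185648/1815]
step 2: x' = [-9595136/643569, -20484340/643569], P' = [26375851/643569 53241956/643569; 53241956/643569 108102544/643569]

step 0: x̄ = F·x = [2, -10]
step 0: P̄ = F·P·Fᵀ + Q = [27 8; 8 28]
step 0: y = z − H·x̄ = [15]
step 0: S = H·P̄·Hᵀ + R = [105]
step 0: K = P̄·Hᵀ·S⁻¹ = [-46/105; 4/35]
step 0: x' = x̄ + K·y = [-32/7, -58/7]
step 0: P' = (I − K·H)·P̄ = [719/105 464/35; 464/35 932/35]
step 1: x̄ = F·x = [52/7, 180/7]
step 1: P̄ = F·P·Fᵀ + Q = [3239/105 8308/105; 8308/105 25616/105]
step 1: y = z − H·x̄ = [-55/7]
step 1: S = H·P̄·Hᵀ + R = [363/7]
step 1: K = P̄·Hᵀ·S⁻¹ = [122/363; 200/121]
step 1: x' = x̄ + K·y = [158/33, 140/11]
step 1: P' = (I − K·H)·P̄ = [15119/605 91324/1815; 91324/1815 185648/1815]
step 2: x̄ = F·x = [-524/33, -1156/33]
step 2: P̄ = F·P·Fᵀ + Q = [66291/605 561164/1815; 561164/1815 1661872/1815]
step 2: y = z − H·x̄ = [14/11]
step 2: S = H·P̄·Hᵀ + R = [214523/1815]
step 2: K = P̄·Hᵀ·S⁻¹ = [163418/214523; 539544/214523]
step 2: x' = x̄ + K·y = [-9595136/643569, -20484340/643569]
step 2: P' = (I − K·H)·P̄ = [26375851/643569 53241956/643569; 53241956/643569 108102544/643569]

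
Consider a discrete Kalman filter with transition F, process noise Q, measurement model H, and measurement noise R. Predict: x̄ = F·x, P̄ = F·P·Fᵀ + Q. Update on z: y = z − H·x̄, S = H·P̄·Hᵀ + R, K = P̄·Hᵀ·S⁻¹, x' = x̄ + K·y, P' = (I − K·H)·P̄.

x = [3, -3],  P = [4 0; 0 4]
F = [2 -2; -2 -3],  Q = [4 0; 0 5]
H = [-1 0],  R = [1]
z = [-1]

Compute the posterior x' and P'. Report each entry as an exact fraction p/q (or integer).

x' = [48/37, 23/37]
P' = [36/37 8/37; 8/37 2045/37]

x̄ = F·x = [12, 3]
P̄ = F·P·Fᵀ + Q = [36 8; 8 57]
y = z − H·x̄ = [11]
S = H·P̄·Hᵀ + R = [37]
K = P̄·Hᵀ·S⁻¹ = [-36/37; -8/37]
x' = x̄ + K·y = [48/37, 23/37]
P' = (I − K·H)·P̄ = [36/37 8/37; 8/37 2045/37]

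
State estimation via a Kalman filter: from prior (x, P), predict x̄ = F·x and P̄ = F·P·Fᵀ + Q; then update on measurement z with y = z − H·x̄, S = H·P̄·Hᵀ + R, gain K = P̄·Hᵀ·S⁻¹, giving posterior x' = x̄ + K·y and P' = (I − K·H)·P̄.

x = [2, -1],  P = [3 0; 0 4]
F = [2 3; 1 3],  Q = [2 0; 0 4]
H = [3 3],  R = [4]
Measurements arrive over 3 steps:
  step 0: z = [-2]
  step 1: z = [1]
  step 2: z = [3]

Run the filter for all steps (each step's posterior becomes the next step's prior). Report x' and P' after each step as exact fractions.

step 0: x' = [1045/1597, -2107/1597], P' = [3674/1597 -3306/1597; -3306/1597 3646/1597]
step 1: x' = [-5633/25019, 59824/125095], P' = [43304/25019 -39016/25019; -39016/25019 228528/125095]
step 2: x' = [9122948/17815391, 8991151/17815391], P' = [30265152/17815391 -27132884/17815391; -27132884/17815391 31807372/17815391]

step 0: x̄ = F·x = [1, -1]
step 0: P̄ = F·P·Fᵀ + Q = [50 42; 42 43]
step 0: y = z − H·x̄ = [-2]
step 0: S = H·P̄·Hᵀ + R = [1597]
step 0: K = P̄·Hᵀ·S⁻¹ = [276/1597; 255/1597]
step 0: x' = x̄ + K·y = [1045/1597, -2107/1597]
step 0: P' = (I − K·H)·P̄ = [3674/1597 -3306/1597; -3306/1597 3646/1597]
step 1: x̄ = F·x = [-4231/1597, -5276/1597]
step 1: P̄ = F·P·Fᵀ + Q = [11032/1597 10408/1597; 10408/1597 23040/1597]
step 1: y = z − H·x̄ = [30118/1597]
step 1: S = H·P̄·Hᵀ + R = [500380/1597]
step 1: K = P̄·Hᵀ·S⁻¹ = [3216/25019; 25086/125095]
step 1: x' = x̄ + K·y = [-5633/25019, 59824/125095]
step 1: P' = (I − K·H)·P̄ = [43304/25019 -39016/25019; -39016/25019 228528/125095]
step 2: x̄ = F·x = [123142/125095, 151307/125095]
step 2: P̄ = F·P·Fᵀ + Q = [832062/125095 734072/125095; 734072/125095 1603172/125095]
step 2: y = z − H·x̄ = [-448062/125095]
step 2: S = H·P̄·Hᵀ + R = [35630782/125095]
step 2: K = P̄·Hᵀ·S⁻¹ = [2349201/17815391; 3505866/17815391]
step 2: x' = x̄ + K·y = [9122948/17815391, 8991151/17815391]
step 2: P' = (I − K·H)·P̄ = [30265152/17815391 -27132884/17815391; -27132884/17815391 31807372/17815391]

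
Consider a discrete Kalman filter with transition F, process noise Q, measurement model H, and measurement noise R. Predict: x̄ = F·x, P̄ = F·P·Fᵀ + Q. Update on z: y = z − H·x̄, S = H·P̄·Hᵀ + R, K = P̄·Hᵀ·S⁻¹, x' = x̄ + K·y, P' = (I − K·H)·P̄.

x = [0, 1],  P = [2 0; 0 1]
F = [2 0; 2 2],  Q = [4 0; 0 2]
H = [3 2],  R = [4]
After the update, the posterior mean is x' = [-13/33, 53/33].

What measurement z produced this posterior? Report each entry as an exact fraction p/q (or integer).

z = [2]

x̄ = F·x = [0, 2]
P̄ = F·P·Fᵀ + Q = [12 8; 8 14]
S = H·P̄·Hᵀ + R = [264]
K = P̄·Hᵀ·S⁻¹ = [13/66; 13/66]
x' − x̄ = [-13/33, -13/33] = K·y
y = (KᵀK)⁻¹·Kᵀ·(x' − x̄) = [-2]
z = y + H·x̄ = [-2] + [4] = [2]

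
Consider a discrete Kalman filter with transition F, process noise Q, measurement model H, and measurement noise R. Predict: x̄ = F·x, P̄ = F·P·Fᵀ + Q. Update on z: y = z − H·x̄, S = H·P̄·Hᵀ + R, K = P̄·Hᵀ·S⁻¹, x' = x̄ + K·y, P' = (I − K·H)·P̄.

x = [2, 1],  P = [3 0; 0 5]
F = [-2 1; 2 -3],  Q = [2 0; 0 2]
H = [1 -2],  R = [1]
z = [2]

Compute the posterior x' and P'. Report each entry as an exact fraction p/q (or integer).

x' = [-83/52, -93/52]
P' = [1587/364 757/364; 757/364 451/364]

x̄ = F·x = [-3, 1]
P̄ = F·P·Fᵀ + Q = [19 -27; -27 59]
y = z − H·x̄ = [7]
S = H·P̄·Hᵀ + R = [364]
K = P̄·Hᵀ·S⁻¹ = [73/364; -145/364]
x' = x̄ + K·y = [-83/52, -93/52]
P' = (I − K·H)·P̄ = [1587/364 757/364; 757/364 451/364]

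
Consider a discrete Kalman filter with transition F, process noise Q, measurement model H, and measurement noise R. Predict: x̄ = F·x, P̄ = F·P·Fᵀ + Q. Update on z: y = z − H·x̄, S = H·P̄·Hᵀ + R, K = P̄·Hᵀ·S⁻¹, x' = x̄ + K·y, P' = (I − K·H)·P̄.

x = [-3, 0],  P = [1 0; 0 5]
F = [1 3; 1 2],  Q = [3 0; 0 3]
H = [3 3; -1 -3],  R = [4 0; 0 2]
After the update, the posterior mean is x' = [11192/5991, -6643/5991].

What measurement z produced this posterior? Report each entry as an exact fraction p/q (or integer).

z = [3, 2]

x̄ = F·x = [-3, -3]
P̄ = F·P·Fᵀ + Q = [49 31; 31 24]
S = H·P̄·Hᵀ + R = [1219 -735; -735 453]
K = P̄·Hᵀ·S⁻¹ = [725/1997 1651/5991; -160/1997 -2141/5991]
x' − x̄ = [29165/5991, 11330/5991] = K·y
y = (KᵀK)⁻¹·Kᵀ·(x' − x̄) = [21, -10]
z = y + H·x̄ = [21, -10] + [-18, 12] = [3, 2]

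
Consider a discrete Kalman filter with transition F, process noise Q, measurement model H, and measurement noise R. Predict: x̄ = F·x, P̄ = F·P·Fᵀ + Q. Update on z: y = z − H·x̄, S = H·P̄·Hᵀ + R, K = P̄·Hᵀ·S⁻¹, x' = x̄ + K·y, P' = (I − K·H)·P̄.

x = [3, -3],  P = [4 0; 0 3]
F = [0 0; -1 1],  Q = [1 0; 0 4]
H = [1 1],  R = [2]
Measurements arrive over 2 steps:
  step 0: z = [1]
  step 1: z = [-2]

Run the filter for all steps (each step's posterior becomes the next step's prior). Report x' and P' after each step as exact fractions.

step 0: x̄ = F·x = [0, -6]
step 0: P̄ = F·P·Fᵀ + Q = [1 0; 0 11]
step 0: y = z − H·x̄ = [7]
step 0: S = H·P̄·Hᵀ + R = [14]
step 0: K = P̄·Hᵀ·S⁻¹ = [1/14; 11/14]
step 0: x' = x̄ + K·y = [1/2, -1/2]
step 0: P' = (I − K·H)·P̄ = [13/14 -11/14; -11/14 33/14]
step 1: x̄ = F·x = [0, -1]
step 1: P̄ = F·P·Fᵀ + Q = [1 0; 0 62/7]
step 1: y = z − H·x̄ = [-1]
step 1: S = H·P̄·Hᵀ + R = [83/7]
step 1: K = P̄·Hᵀ·S⁻¹ = [7/83; 62/83]
step 1: x' = x̄ + K·y = [-7/83, -145/83]
step 1: P' = (I − K·H)·P̄ = [76/83 -62/83; -62/83 186/83]

step 0: x' = [1/2, -1/2], P' = [13/14 -11/14; -11/14 33/14]
step 1: x' = [-7/83, -145/83], P' = [76/83 -62/83; -62/83 186/83]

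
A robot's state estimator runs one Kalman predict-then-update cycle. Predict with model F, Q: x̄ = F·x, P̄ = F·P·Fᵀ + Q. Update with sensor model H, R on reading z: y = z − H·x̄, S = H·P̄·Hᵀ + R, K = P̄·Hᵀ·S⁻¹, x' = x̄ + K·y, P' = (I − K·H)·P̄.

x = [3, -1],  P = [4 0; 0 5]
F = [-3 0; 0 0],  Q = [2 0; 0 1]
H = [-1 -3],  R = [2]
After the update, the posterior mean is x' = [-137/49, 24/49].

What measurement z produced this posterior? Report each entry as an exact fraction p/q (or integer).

z = [1]

x̄ = F·x = [-9, 0]
P̄ = F·P·Fᵀ + Q = [38 0; 0 1]
S = H·P̄·Hᵀ + R = [49]
K = P̄·Hᵀ·S⁻¹ = [-38/49; -3/49]
x' − x̄ = [304/49, 24/49] = K·y
y = (KᵀK)⁻¹·Kᵀ·(x' − x̄) = [-8]
z = y + H·x̄ = [-8] + [9] = [1]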